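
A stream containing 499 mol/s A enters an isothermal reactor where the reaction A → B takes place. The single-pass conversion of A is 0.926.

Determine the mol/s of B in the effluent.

462 mol/s

A reacted = 0.926 × 499 = 462.1 mol/s; ν_A = −1, so ξ = 462.1/1 = 462.1 mol/s.
Outlet amounts (n = n₀ + ν ξ):
  A: 499 − 1(462.1) = 36.93
  B: 0 + 1(462.1) = 462.1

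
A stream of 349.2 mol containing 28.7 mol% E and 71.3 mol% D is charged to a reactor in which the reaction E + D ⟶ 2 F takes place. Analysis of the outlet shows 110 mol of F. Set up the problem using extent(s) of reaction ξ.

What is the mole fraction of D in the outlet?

For F: n = n₀ + 2ξ → 110 = 0 + 2ξ, giving ξ = 55 mol.
Outlet amounts (n = n₀ + ν ξ):
  E: 100.2 − 1(55) = 45.22
  D: 249 − 1(55) = 194
  F: 0 + 2(55) = 110
Total out = 349.2 mol; y_D = 194 / 349.2 = 0.5555.

0.555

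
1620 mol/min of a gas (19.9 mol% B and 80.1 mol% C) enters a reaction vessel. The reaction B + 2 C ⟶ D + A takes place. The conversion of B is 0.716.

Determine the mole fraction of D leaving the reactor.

B reacted = 0.716 × 322.4 = 230.8 mol/min; ν_B = −1, so ξ = 230.8/1 = 230.8 mol/min.
Outlet amounts (n = n₀ + ν ξ):
  B: 322.4 − 1(230.8) = 91.56
  C: 1298 − 2(230.8) = 836
  D: 0 + 1(230.8) = 230.8
  A: 0 + 1(230.8) = 230.8
Total out = 1389 mol/min; y_D = 230.8 / 1389 = 0.1662.

0.166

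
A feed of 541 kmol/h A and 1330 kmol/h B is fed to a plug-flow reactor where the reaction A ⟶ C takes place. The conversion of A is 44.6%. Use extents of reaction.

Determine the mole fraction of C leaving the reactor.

A reacted = 0.446 × 541 = 241.3 kmol/h; ν_A = −1, so ξ = 241.3/1 = 241.3 kmol/h.
Outlet amounts (n = n₀ + ν ξ):
  A: 541 − 1(241.3) = 299.7
  C: 0 + 1(241.3) = 241.3
  B: 1330 (inert)
Total out = 1871 kmol/h; y_C = 241.3 / 1871 = 0.129.

0.129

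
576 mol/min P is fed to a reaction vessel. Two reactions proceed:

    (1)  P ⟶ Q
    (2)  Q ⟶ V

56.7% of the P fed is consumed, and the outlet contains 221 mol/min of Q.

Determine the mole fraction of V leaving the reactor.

Conversion of P: P consumed = 1ξ₁ = 0.567 × 576 → ξ₁ = 326.6 mol/min.
Q balance: n_Q = 0 + 1ξ₁ − 1ξ₂ = 221 → ξ₂ = (1·326.6 − 221)/1 = 105.6 mol/min.
Outlet amounts (n = n₀ + Σ ν·ξ):
  P: 576 − 1(326.6) = 249.4
  Q: 0 + 1(326.6) − 1(105.6) = 221
  V: 0 + 1(105.6) = 105.6
Total out = 576 mol/min; y_V = 105.6 / 576 = 0.1833.

0.183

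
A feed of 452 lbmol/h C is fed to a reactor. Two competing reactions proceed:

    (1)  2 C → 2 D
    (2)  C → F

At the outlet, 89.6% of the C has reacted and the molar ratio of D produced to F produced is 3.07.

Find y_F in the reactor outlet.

0.22

Conversion of C: C consumed = 0.896 × 452 = 405 lbmol/h = 2ξ₁ + 1ξ₂.
Selectivity: 2ξ₁ / (1ξ₂) = 3.07 → ξ₁ = 1.535 ξ₂.
Substitute: (2·1.535 + 1) ξ₂ = 405 → ξ₂ = 99.51 lbmol/h, ξ₁ = 152.7 lbmol/h.
Outlet amounts (n = n₀ + Σ ν·ξ):
  C: 452 − 2(152.7) − 1(99.51) = 47.01
  D: 0 + 2(152.7) = 305.5
  F: 0 + 1(99.51) = 99.51
Total out = 452 lbmol/h; y_F = 99.51 / 452 = 0.2201.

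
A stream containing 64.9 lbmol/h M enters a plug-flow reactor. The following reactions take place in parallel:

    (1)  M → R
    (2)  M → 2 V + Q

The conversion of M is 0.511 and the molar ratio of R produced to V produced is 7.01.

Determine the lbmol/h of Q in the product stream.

Conversion of M: M consumed = 0.511 × 64.9 = 33.16 lbmol/h = 1ξ₁ + 1ξ₂.
Selectivity: 1ξ₁ / (2ξ₂) = 7.01 → ξ₁ = 14.02 ξ₂.
Substitute: (1·14.02 + 1) ξ₂ = 33.16 → ξ₂ = 2.208 lbmol/h, ξ₁ = 30.96 lbmol/h.
Outlet amounts (n = n₀ + Σ ν·ξ):
  M: 64.9 − 1(30.96) − 1(2.208) = 31.74
  R: 0 + 1(30.96) = 30.96
  V: 0 + 2(2.208) = 4.416
  Q: 0 + 1(2.208) = 2.208

2.21 lbmol/h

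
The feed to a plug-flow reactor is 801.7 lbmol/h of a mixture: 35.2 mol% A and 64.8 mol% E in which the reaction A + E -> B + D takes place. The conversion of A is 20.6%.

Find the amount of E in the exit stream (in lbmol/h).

461 lbmol/h

A reacted = 0.206 × 282.2 = 58.13 lbmol/h; ν_A = −1, so ξ = 58.13/1 = 58.13 lbmol/h.
Outlet amounts (n = n₀ + ν ξ):
  A: 282.2 − 1(58.13) = 224.1
  E: 519.5 − 1(58.13) = 461.4
  B: 0 + 1(58.13) = 58.13
  D: 0 + 1(58.13) = 58.13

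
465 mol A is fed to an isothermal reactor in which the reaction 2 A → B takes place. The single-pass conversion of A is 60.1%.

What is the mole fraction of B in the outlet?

A reacted = 0.601 × 465 = 279.5 mol; ν_A = −2, so ξ = 279.5/2 = 139.7 mol.
Outlet amounts (n = n₀ + ν ξ):
  A: 465 − 2(139.7) = 185.5
  B: 0 + 1(139.7) = 139.7
Total out = 325.3 mol; y_B = 139.7 / 325.3 = 0.4296.

0.43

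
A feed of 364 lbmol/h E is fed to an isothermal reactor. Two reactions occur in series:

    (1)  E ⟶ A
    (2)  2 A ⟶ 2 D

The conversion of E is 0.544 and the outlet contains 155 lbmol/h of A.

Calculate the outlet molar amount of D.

43 lbmol/h

Conversion of E: E consumed = 1ξ₁ = 0.544 × 364 → ξ₁ = 198 lbmol/h.
A balance: n_A = 0 + 1ξ₁ − 2ξ₂ = 155 → ξ₂ = (1·198 − 155)/2 = 21.51 lbmol/h.
Outlet amounts (n = n₀ + Σ ν·ξ):
  E: 364 − 1(198) = 166
  A: 0 + 1(198) − 2(21.51) = 155
  D: 0 + 2(21.51) = 43.02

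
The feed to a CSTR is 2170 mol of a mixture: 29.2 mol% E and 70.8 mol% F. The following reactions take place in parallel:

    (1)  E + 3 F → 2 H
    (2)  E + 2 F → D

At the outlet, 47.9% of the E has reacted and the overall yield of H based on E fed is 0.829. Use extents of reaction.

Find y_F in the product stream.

0.427

Yield of H: 2ξ₁ / 633.6 = 0.829 → ξ₁ = 262.6 mol.
Conversion of E: 1ξ₁ + 1ξ₂ = 0.479 × 633.6 = 303.5 → ξ₂ = 40.87 mol.
Outlet amounts (n = n₀ + Σ ν·ξ):
  E: 633.6 − 1(262.6) − 1(40.87) = 330.1
  F: 1536 − 3(262.6) − 2(40.87) = 666.7
  H: 0 + 2(262.6) = 525.3
  D: 0 + 1(40.87) = 40.87
Total out = 1563 mol; y_F = 666.7 / 1563 = 0.4266.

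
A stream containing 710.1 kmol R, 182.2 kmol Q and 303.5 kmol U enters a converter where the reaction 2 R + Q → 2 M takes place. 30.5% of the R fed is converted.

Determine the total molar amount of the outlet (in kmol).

R reacted = 0.305 × 710.1 = 216.6 kmol; ν_R = −2, so ξ = 216.6/2 = 108.3 kmol.
Outlet amounts (n = n₀ + ν ξ):
  R: 710.1 − 2(108.3) = 493.5
  Q: 182.2 − 1(108.3) = 73.91
  M: 0 + 2(108.3) = 216.6
  U: 303.5 (inert)
Total out = 493.5 + 73.91 + 216.6 + 303.5 = 1088 kmol.

1090 kmol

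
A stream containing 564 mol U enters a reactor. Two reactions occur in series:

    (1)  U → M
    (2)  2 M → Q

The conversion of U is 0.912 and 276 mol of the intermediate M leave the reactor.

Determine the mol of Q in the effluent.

Conversion of U: U consumed = 1ξ₁ = 0.912 × 564 → ξ₁ = 514.4 mol.
M balance: n_M = 0 + 1ξ₁ − 2ξ₂ = 276 → ξ₂ = (1·514.4 − 276)/2 = 119.2 mol.
Outlet amounts (n = n₀ + Σ ν·ξ):
  U: 564 − 1(514.4) = 49.63
  M: 0 + 1(514.4) − 2(119.2) = 276
  Q: 0 + 1(119.2) = 119.2

119 mol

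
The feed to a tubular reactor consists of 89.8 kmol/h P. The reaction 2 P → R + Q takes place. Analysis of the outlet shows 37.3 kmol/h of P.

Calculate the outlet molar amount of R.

For P: n = n₀ − 2ξ → 37.3 = 89.8 − 2ξ, giving ξ = 26.25 kmol/h.
Outlet amounts (n = n₀ + ν ξ):
  P: 89.8 − 2(26.25) = 37.3
  R: 0 + 1(26.25) = 26.25
  Q: 0 + 1(26.25) = 26.25

26.2 kmol/h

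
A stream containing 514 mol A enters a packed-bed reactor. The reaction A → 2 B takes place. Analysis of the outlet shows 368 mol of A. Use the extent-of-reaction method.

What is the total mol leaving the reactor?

For A: n = n₀ − 1ξ → 368 = 514 − 1ξ, giving ξ = 146 mol.
Outlet amounts (n = n₀ + ν ξ):
  A: 514 − 1(146) = 368
  B: 0 + 2(146) = 292
Total out = 368 + 292 = 660 mol.

660 mol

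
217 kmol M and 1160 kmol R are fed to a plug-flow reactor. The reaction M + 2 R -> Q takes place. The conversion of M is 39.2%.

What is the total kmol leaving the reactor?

1210 kmol

M reacted = 0.392 × 217 = 85.06 kmol; ν_M = −1, so ξ = 85.06/1 = 85.06 kmol.
Outlet amounts (n = n₀ + ν ξ):
  M: 217 − 1(85.06) = 131.9
  R: 1160 − 2(85.06) = 989.9
  Q: 0 + 1(85.06) = 85.06
Total out = 131.9 + 989.9 + 85.06 = 1207 kmol.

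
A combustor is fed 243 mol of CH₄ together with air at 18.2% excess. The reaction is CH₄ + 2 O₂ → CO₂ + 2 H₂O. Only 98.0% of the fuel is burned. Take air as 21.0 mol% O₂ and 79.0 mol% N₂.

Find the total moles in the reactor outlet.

2980 mol

Stoichiometric O₂ = 2 × 243 = 486 mol; O₂ fed = 486 × 1.182 = 574.5 mol.
N₂ fed = 574.5 × 79/21 = 2161 mol.
Fuel reacted = 0.98 × 243 → ξ = 238.1 mol.
Outlet (n = n₀ + ν ξ):
  CH₄: 243 − 1(238.1) = 4.86
  O₂: 574.5 − 2(238.1) = 98.17
  N₂: 2161 (inert)
  CO₂: 0 + 1(238.1) = 238.1
  H₂O: 0 + 2(238.1) = 476.3
Total out = 4.86 + 98.17 + 2161 + 238.1 + 476.3 = 2978 mol.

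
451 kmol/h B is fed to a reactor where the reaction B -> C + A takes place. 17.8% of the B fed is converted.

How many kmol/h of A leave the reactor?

80.3 kmol/h

B reacted = 0.178 × 451 = 80.28 kmol/h; ν_B = −1, so ξ = 80.28/1 = 80.28 kmol/h.
Outlet amounts (n = n₀ + ν ξ):
  B: 451 − 1(80.28) = 370.7
  C: 0 + 1(80.28) = 80.28
  A: 0 + 1(80.28) = 80.28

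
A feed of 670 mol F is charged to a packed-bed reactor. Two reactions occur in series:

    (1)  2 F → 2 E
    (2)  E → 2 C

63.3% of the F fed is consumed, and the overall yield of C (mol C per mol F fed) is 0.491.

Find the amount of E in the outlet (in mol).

260 mol

Conversion of F: F consumed = 2ξ₁ = 0.633 × 670 → ξ₁ = 212.1 mol.
Yield of C: 2ξ₂ / 670 = 0.491 → ξ₂ = 164.5 mol.
Outlet amounts (n = n₀ + Σ ν·ξ):
  F: 670 − 2(212.1) = 245.9
  E: 0 + 2(212.1) − 1(164.5) = 259.6
  C: 0 + 2(164.5) = 329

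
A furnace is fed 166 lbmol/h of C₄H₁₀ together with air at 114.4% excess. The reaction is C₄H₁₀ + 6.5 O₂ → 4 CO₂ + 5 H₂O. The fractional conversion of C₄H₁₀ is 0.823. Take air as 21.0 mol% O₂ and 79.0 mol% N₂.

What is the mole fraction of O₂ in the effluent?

Stoichiometric O₂ = 6.5 × 166 = 1079 lbmol/h; O₂ fed = 1079 × 2.144 = 2313 lbmol/h.
N₂ fed = 2313 × 79/21 = 8703 lbmol/h.
Fuel reacted = 0.823 × 166 → ξ = 136.6 lbmol/h.
Outlet (n = n₀ + ν ξ):
  C₄H₁₀: 166 − 1(136.6) = 29.38
  O₂: 2313 − 6.5(136.6) = 1425
  N₂: 8703 (inert)
  CO₂: 0 + 4(136.6) = 546.5
  H₂O: 0 + 5(136.6) = 683.1
Total out = 11390 lbmol/h; y_O₂ = 1425 / 11390 = 0.1252.

0.125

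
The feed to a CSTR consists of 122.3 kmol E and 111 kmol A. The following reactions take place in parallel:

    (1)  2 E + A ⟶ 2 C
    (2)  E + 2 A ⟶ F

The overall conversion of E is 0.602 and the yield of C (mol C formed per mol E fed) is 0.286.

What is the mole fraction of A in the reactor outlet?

0.117

Yield of C: 2ξ₁ / 122.3 = 0.286 → ξ₁ = 17.49 kmol.
Conversion of E: 2ξ₁ + 1ξ₂ = 0.602 × 122.3 = 73.62 → ξ₂ = 38.65 kmol.
Outlet amounts (n = n₀ + Σ ν·ξ):
  E: 122.3 − 2(17.49) − 1(38.65) = 48.68
  A: 111 − 1(17.49) − 2(38.65) = 16.22
  C: 0 + 2(17.49) = 34.98
  F: 0 + 1(38.65) = 38.65
Total out = 138.5 kmol; y_A = 16.22 / 138.5 = 0.1171.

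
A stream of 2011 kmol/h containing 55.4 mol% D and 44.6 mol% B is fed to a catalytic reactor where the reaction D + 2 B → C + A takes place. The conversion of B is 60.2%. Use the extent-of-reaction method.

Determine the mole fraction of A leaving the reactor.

B reacted = 0.602 × 896.9 = 539.9 kmol/h; ν_B = −2, so ξ = 539.9/2 = 270 kmol/h.
Outlet amounts (n = n₀ + ν ξ):
  D: 1114 − 1(270) = 844.1
  B: 896.9 − 2(270) = 357
  C: 0 + 1(270) = 270
  A: 0 + 1(270) = 270
Total out = 1741 kmol/h; y_A = 270 / 1741 = 0.1551.

0.155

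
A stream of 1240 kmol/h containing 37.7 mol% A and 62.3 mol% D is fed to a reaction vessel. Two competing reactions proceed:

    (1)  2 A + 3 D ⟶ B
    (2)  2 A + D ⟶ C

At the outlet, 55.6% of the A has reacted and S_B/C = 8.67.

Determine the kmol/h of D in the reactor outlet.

410 kmol/h

Conversion of A: A consumed = 0.556 × 467.5 = 259.9 kmol/h = 2ξ₁ + 2ξ₂.
Selectivity: 1ξ₁ / (1ξ₂) = 8.67 → ξ₁ = 8.67 ξ₂.
Substitute: (2·8.67 + 2) ξ₂ = 259.9 → ξ₂ = 13.44 kmol/h, ξ₁ = 116.5 kmol/h.
Outlet amounts (n = n₀ + Σ ν·ξ):
  A: 467.5 − 2(116.5) − 2(13.44) = 207.6
  D: 772.5 − 3(116.5) − 1(13.44) = 409.5
  B: 0 + 1(116.5) = 116.5
  C: 0 + 1(13.44) = 13.44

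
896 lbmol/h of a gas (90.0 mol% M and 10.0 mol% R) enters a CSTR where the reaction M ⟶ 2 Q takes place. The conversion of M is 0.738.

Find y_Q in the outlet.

0.798

M reacted = 0.738 × 806.4 = 595.1 lbmol/h; ν_M = −1, so ξ = 595.1/1 = 595.1 lbmol/h.
Outlet amounts (n = n₀ + ν ξ):
  M: 806.4 − 1(595.1) = 211.3
  Q: 0 + 2(595.1) = 1190
  R: 89.6 (inert)
Total out = 1491 lbmol/h; y_Q = 1190 / 1491 = 0.7982.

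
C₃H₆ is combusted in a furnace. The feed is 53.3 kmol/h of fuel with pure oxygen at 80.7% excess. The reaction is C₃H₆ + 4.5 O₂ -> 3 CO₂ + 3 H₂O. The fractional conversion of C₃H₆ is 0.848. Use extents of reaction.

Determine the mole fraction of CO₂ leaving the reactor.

0.266

Stoichiometric O₂ = 4.5 × 53.3 = 239.8 kmol/h; O₂ fed = 239.8 × 1.807 = 433.4 kmol/h.
Fuel reacted = 0.848 × 53.3 → ξ = 45.2 kmol/h.
Outlet (n = n₀ + ν ξ):
  C₃H₆: 53.3 − 1(45.2) = 8.102
  O₂: 433.4 − 4.5(45.2) = 230
  CO₂: 0 + 3(45.2) = 135.6
  H₂O: 0 + 3(45.2) = 135.6
Total out = 509.3 kmol/h; y_CO₂ = 135.6 / 509.3 = 0.2662.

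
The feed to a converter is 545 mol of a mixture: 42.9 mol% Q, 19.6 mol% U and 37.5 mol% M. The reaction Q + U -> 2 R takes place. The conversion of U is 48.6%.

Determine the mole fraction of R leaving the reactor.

0.191

U reacted = 0.486 × 106.8 = 51.91 mol; ν_U = −1, so ξ = 51.91/1 = 51.91 mol.
Outlet amounts (n = n₀ + ν ξ):
  Q: 233.8 − 1(51.91) = 181.9
  U: 106.8 − 1(51.91) = 54.91
  R: 0 + 2(51.91) = 103.8
  M: 204.4 (inert)
Total out = 545 mol; y_R = 103.8 / 545 = 0.1905.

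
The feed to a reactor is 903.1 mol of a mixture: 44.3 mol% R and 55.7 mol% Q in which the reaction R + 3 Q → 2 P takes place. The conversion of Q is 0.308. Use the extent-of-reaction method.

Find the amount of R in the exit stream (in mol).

348 mol

Q reacted = 0.308 × 503 = 154.9 mol; ν_Q = −3, so ξ = 154.9/3 = 51.64 mol.
Outlet amounts (n = n₀ + ν ξ):
  R: 400.1 − 1(51.64) = 348.4
  Q: 503 − 3(51.64) = 348.1
  P: 0 + 2(51.64) = 103.3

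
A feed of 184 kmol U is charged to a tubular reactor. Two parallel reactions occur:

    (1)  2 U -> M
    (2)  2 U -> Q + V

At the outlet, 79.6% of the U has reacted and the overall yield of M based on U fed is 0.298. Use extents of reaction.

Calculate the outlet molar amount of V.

Yield of M: 1ξ₁ / 184 = 0.298 → ξ₁ = 54.83 kmol.
Conversion of U: 2ξ₁ + 2ξ₂ = 0.796 × 184 = 146.5 → ξ₂ = 18.4 kmol.
Outlet amounts (n = n₀ + Σ ν·ξ):
  U: 184 − 2(54.83) − 2(18.4) = 37.54
  M: 0 + 1(54.83) = 54.83
  Q: 0 + 1(18.4) = 18.4
  V: 0 + 1(18.4) = 18.4

18.4 kmol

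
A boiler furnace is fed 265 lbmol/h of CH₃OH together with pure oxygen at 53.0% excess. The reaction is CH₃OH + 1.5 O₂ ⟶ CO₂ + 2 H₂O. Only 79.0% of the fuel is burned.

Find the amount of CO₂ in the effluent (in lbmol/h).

209 lbmol/h

Stoichiometric O₂ = 1.5 × 265 = 397.5 lbmol/h; O₂ fed = 397.5 × 1.530 = 608.2 lbmol/h.
Fuel reacted = 0.79 × 265 → ξ = 209.4 lbmol/h.
Outlet (n = n₀ + ν ξ):
  CH₃OH: 265 − 1(209.4) = 55.65
  O₂: 608.2 − 1.5(209.4) = 294.1
  CO₂: 0 + 1(209.4) = 209.4
  H₂O: 0 + 2(209.4) = 418.7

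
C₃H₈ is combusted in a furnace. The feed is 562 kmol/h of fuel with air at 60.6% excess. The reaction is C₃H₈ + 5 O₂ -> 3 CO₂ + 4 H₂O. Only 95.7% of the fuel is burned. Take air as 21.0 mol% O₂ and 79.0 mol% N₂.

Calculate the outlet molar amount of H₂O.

Stoichiometric O₂ = 5 × 562 = 2810 kmol/h; O₂ fed = 2810 × 1.606 = 4513 kmol/h.
N₂ fed = 4513 × 79/21 = 16980 kmol/h.
Fuel reacted = 0.957 × 562 → ξ = 537.8 kmol/h.
Outlet (n = n₀ + ν ξ):
  C₃H₈: 562 − 1(537.8) = 24.17
  O₂: 4513 − 5(537.8) = 1824
  N₂: 16980 (inert)
  CO₂: 0 + 3(537.8) = 1614
  H₂O: 0 + 4(537.8) = 2151

2150 kmol/h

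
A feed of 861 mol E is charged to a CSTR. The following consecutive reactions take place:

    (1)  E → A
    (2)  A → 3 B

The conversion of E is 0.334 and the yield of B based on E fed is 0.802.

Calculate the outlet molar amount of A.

57.4 mol

Conversion of E: E consumed = 1ξ₁ = 0.334 × 861 → ξ₁ = 287.6 mol.
Yield of B: 3ξ₂ / 861 = 0.802 → ξ₂ = 230.2 mol.
Outlet amounts (n = n₀ + Σ ν·ξ):
  E: 861 − 1(287.6) = 573.4
  A: 0 + 1(287.6) − 1(230.2) = 57.4
  B: 0 + 3(230.2) = 690.5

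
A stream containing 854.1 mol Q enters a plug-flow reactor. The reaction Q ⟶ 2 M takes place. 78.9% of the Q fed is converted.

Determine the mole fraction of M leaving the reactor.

Q reacted = 0.789 × 854.1 = 673.9 mol; ν_Q = −1, so ξ = 673.9/1 = 673.9 mol.
Outlet amounts (n = n₀ + ν ξ):
  Q: 854.1 − 1(673.9) = 180.2
  M: 0 + 2(673.9) = 1348
Total out = 1528 mol; y_M = 1348 / 1528 = 0.8821.

0.882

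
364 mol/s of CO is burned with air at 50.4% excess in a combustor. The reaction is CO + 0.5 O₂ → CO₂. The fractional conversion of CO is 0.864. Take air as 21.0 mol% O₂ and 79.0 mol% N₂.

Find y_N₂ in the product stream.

0.682

Stoichiometric O₂ = 0.5 × 364 = 182 mol/s; O₂ fed = 182 × 1.504 = 273.7 mol/s.
N₂ fed = 273.7 × 79/21 = 1030 mol/s.
Fuel reacted = 0.864 × 364 → ξ = 314.5 mol/s.
Outlet (n = n₀ + ν ξ):
  CO: 364 − 1(314.5) = 49.5
  O₂: 273.7 − 0.5(314.5) = 116.5
  N₂: 1030 (inert)
  CO₂: 0 + 1(314.5) = 314.5
Total out = 1510 mol/s; y_N₂ = 1030 / 1510 = 0.6818.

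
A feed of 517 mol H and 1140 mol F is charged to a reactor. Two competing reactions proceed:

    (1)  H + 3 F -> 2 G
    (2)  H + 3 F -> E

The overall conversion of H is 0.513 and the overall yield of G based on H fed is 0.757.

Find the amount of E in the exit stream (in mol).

69.5 mol

Yield of G: 2ξ₁ / 517 = 0.757 → ξ₁ = 195.7 mol.
Conversion of H: 1ξ₁ + 1ξ₂ = 0.513 × 517 = 265.2 → ξ₂ = 69.54 mol.
Outlet amounts (n = n₀ + Σ ν·ξ):
  H: 517 − 1(195.7) − 1(69.54) = 251.8
  F: 1140 − 3(195.7) − 3(69.54) = 344.3
  G: 0 + 2(195.7) = 391.4
  E: 0 + 1(69.54) = 69.54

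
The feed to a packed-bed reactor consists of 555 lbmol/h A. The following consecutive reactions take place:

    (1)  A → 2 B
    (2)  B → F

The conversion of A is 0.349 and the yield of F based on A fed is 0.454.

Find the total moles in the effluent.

749 lbmol/h

Conversion of A: A consumed = 1ξ₁ = 0.349 × 555 → ξ₁ = 193.7 lbmol/h.
Yield of F: 1ξ₂ / 555 = 0.454 → ξ₂ = 252 lbmol/h.
Outlet amounts (n = n₀ + Σ ν·ξ):
  A: 555 − 1(193.7) = 361.3
  B: 0 + 2(193.7) − 1(252) = 135.4
  F: 0 + 1(252) = 252
Total out = 361.3 + 135.4 + 252 = 748.7 lbmol/h.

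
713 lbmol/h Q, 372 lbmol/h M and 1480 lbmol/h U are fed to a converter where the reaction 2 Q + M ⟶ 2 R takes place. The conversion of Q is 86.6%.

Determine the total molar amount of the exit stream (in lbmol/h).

Q reacted = 0.866 × 713 = 617.5 lbmol/h; ν_Q = −2, so ξ = 617.5/2 = 308.7 lbmol/h.
Outlet amounts (n = n₀ + ν ξ):
  Q: 713 − 2(308.7) = 95.54
  M: 372 − 1(308.7) = 63.27
  R: 0 + 2(308.7) = 617.5
  U: 1480 (inert)
Total out = 95.54 + 63.27 + 617.5 + 1480 = 2256 lbmol/h.

2260 lbmol/h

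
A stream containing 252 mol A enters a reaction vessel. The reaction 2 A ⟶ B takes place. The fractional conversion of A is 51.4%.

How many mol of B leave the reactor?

A reacted = 0.514 × 252 = 129.5 mol; ν_A = −2, so ξ = 129.5/2 = 64.76 mol.
Outlet amounts (n = n₀ + ν ξ):
  A: 252 − 2(64.76) = 122.5
  B: 0 + 1(64.76) = 64.76

64.8 mol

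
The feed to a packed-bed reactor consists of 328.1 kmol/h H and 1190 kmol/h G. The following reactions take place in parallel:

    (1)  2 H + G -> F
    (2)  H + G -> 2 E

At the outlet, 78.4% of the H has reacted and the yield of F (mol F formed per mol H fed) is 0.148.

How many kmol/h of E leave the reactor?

320 kmol/h

Yield of F: 1ξ₁ / 328.1 = 0.148 → ξ₁ = 48.56 kmol/h.
Conversion of H: 2ξ₁ + 1ξ₂ = 0.784 × 328.1 = 257.2 → ξ₂ = 160.1 kmol/h.
Outlet amounts (n = n₀ + Σ ν·ξ):
  H: 328.1 − 2(48.56) − 1(160.1) = 70.87
  G: 1190 − 1(48.56) − 1(160.1) = 981.3
  F: 0 + 1(48.56) = 48.56
  E: 0 + 2(160.1) = 320.2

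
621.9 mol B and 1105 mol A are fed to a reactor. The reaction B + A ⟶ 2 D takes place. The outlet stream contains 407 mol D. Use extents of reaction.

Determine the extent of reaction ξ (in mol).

For D: n = n₀ + 2ξ → 407 = 0 + 2ξ, giving ξ = 203.5 mol.
Outlet amounts (n = n₀ + ν ξ):
  B: 621.9 − 1(203.5) = 418.4
  A: 1105 − 1(203.5) = 901.5
  D: 0 + 2(203.5) = 407

ξ = 204 mol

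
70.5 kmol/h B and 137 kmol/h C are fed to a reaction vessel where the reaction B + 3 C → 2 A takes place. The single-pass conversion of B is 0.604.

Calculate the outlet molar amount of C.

B reacted = 0.604 × 70.5 = 42.58 kmol/h; ν_B = −1, so ξ = 42.58/1 = 42.58 kmol/h.
Outlet amounts (n = n₀ + ν ξ):
  B: 70.5 − 1(42.58) = 27.92
  C: 137 − 3(42.58) = 9.254
  A: 0 + 2(42.58) = 85.16

9.25 kmol/h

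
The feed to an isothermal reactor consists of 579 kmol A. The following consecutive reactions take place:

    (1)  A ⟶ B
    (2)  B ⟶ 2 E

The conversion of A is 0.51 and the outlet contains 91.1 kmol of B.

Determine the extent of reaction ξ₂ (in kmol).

ξ₂ = 204 kmol

Conversion of A: A consumed = 1ξ₁ = 0.51 × 579 → ξ₁ = 295.3 kmol.
B balance: n_B = 0 + 1ξ₁ − 1ξ₂ = 91.1 → ξ₂ = (1·295.3 − 91.1)/1 = 204.2 kmol.
Outlet amounts (n = n₀ + Σ ν·ξ):
  A: 579 − 1(295.3) = 283.7
  B: 0 + 1(295.3) − 1(204.2) = 91.1
  E: 0 + 2(204.2) = 408.4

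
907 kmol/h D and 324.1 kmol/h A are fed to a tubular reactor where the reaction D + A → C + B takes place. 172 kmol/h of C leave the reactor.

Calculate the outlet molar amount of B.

172 kmol/h

For C: n = n₀ + 1ξ → 172 = 0 + 1ξ, giving ξ = 172 kmol/h.
Outlet amounts (n = n₀ + ν ξ):
  D: 907 − 1(172) = 735
  A: 324.1 − 1(172) = 152.1
  C: 0 + 1(172) = 172
  B: 0 + 1(172) = 172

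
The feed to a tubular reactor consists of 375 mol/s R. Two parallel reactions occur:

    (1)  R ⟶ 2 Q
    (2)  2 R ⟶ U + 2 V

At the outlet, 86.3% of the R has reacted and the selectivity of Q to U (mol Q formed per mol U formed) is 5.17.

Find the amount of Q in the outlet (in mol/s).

Conversion of R: R consumed = 0.863 × 375 = 323.6 mol/s = 1ξ₁ + 2ξ₂.
Selectivity: 2ξ₁ / (1ξ₂) = 5.17 → ξ₁ = 2.585 ξ₂.
Substitute: (1·2.585 + 2) ξ₂ = 323.6 → ξ₂ = 70.58 mol/s, ξ₁ = 182.5 mol/s.
Outlet amounts (n = n₀ + Σ ν·ξ):
  R: 375 − 1(182.5) − 2(70.58) = 51.38
  Q: 0 + 2(182.5) = 364.9
  U: 0 + 1(70.58) = 70.58
  V: 0 + 2(70.58) = 141.2

365 mol/s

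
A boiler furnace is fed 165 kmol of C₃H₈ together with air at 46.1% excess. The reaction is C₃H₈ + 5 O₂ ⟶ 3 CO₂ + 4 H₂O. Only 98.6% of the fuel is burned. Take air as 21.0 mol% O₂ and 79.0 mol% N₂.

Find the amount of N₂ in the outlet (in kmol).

Stoichiometric O₂ = 5 × 165 = 825 kmol; O₂ fed = 825 × 1.461 = 1205 kmol.
N₂ fed = 1205 × 79/21 = 4534 kmol.
Fuel reacted = 0.986 × 165 → ξ = 162.7 kmol.
Outlet (n = n₀ + ν ξ):
  C₃H₈: 165 − 1(162.7) = 2.31
  O₂: 1205 − 5(162.7) = 391.9
  N₂: 4534 (inert)
  CO₂: 0 + 3(162.7) = 488.1
  H₂O: 0 + 4(162.7) = 650.8

4530 kmol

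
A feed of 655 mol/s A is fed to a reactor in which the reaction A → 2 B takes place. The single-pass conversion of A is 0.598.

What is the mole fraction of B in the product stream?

A reacted = 0.598 × 655 = 391.7 mol/s; ν_A = −1, so ξ = 391.7/1 = 391.7 mol/s.
Outlet amounts (n = n₀ + ν ξ):
  A: 655 − 1(391.7) = 263.3
  B: 0 + 2(391.7) = 783.4
Total out = 1047 mol/s; y_B = 783.4 / 1047 = 0.7484.

0.748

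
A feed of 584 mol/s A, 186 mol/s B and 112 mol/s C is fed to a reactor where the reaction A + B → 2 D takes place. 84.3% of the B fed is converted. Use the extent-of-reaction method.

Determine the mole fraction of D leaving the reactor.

B reacted = 0.843 × 186 = 156.8 mol/s; ν_B = −1, so ξ = 156.8/1 = 156.8 mol/s.
Outlet amounts (n = n₀ + ν ξ):
  A: 584 − 1(156.8) = 427.2
  B: 186 − 1(156.8) = 29.2
  D: 0 + 2(156.8) = 313.6
  C: 112 (inert)
Total out = 882 mol/s; y_D = 313.6 / 882 = 0.3556.

0.356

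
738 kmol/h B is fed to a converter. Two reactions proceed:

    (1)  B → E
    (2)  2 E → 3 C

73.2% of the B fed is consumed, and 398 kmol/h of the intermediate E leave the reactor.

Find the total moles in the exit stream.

Conversion of B: B consumed = 1ξ₁ = 0.732 × 738 → ξ₁ = 540.2 kmol/h.
E balance: n_E = 0 + 1ξ₁ − 2ξ₂ = 398 → ξ₂ = (1·540.2 − 398)/2 = 71.11 kmol/h.
Outlet amounts (n = n₀ + Σ ν·ξ):
  B: 738 − 1(540.2) = 197.8
  E: 0 + 1(540.2) − 2(71.11) = 398
  C: 0 + 3(71.11) = 213.3
Total out = 197.8 + 398 + 213.3 = 809.1 kmol/h.

809 kmol/h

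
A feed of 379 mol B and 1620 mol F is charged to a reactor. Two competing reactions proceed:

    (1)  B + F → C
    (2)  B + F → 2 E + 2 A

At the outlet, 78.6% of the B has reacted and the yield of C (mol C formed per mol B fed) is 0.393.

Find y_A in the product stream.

0.139

Yield of C: 1ξ₁ / 379 = 0.393 → ξ₁ = 148.9 mol.
Conversion of B: 1ξ₁ + 1ξ₂ = 0.786 × 379 = 297.9 → ξ₂ = 148.9 mol.
Outlet amounts (n = n₀ + Σ ν·ξ):
  B: 379 − 1(148.9) − 1(148.9) = 81.11
  F: 1620 − 1(148.9) − 1(148.9) = 1322
  C: 0 + 1(148.9) = 148.9
  E: 0 + 2(148.9) = 297.9
  A: 0 + 2(148.9) = 297.9
Total out = 2148 mol; y_A = 297.9 / 2148 = 0.1387.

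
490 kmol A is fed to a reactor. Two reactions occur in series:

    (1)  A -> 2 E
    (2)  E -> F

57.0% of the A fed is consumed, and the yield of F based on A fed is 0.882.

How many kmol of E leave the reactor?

126 kmol

Conversion of A: A consumed = 1ξ₁ = 0.57 × 490 → ξ₁ = 279.3 kmol.
Yield of F: 1ξ₂ / 490 = 0.882 → ξ₂ = 432.2 kmol.
Outlet amounts (n = n₀ + Σ ν·ξ):
  A: 490 − 1(279.3) = 210.7
  E: 0 + 2(279.3) − 1(432.2) = 126.4
  F: 0 + 1(432.2) = 432.2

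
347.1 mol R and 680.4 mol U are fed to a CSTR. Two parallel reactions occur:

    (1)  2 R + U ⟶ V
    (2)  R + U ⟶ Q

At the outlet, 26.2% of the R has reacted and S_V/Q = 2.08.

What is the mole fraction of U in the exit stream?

Conversion of R: R consumed = 0.262 × 347.1 = 90.94 mol = 2ξ₁ + 1ξ₂.
Selectivity: 1ξ₁ / (1ξ₂) = 2.08 → ξ₁ = 2.08 ξ₂.
Substitute: (2·2.08 + 1) ξ₂ = 90.94 → ξ₂ = 17.62 mol, ξ₁ = 36.66 mol.
Outlet amounts (n = n₀ + Σ ν·ξ):
  R: 347.1 − 2(36.66) − 1(17.62) = 256.2
  U: 680.4 − 1(36.66) − 1(17.62) = 626.1
  V: 0 + 1(36.66) = 36.66
  Q: 0 + 1(17.62) = 17.62
Total out = 936.6 mol; y_U = 626.1 / 936.6 = 0.6685.

0.669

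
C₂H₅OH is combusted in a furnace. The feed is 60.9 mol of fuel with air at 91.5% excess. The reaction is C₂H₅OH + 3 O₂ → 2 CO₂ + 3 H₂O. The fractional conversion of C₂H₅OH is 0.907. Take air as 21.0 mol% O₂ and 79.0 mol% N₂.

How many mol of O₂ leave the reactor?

Stoichiometric O₂ = 3 × 60.9 = 182.7 mol; O₂ fed = 182.7 × 1.915 = 349.9 mol.
N₂ fed = 349.9 × 79/21 = 1316 mol.
Fuel reacted = 0.907 × 60.9 → ξ = 55.24 mol.
Outlet (n = n₀ + ν ξ):
  C₂H₅OH: 60.9 − 1(55.24) = 5.664
  O₂: 349.9 − 3(55.24) = 184.2
  N₂: 1316 (inert)
  CO₂: 0 + 2(55.24) = 110.5
  H₂O: 0 + 3(55.24) = 165.7

184 mol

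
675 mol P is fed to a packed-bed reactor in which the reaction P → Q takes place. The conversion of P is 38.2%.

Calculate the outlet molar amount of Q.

258 mol

P reacted = 0.382 × 675 = 257.9 mol; ν_P = −1, so ξ = 257.9/1 = 257.9 mol.
Outlet amounts (n = n₀ + ν ξ):
  P: 675 − 1(257.9) = 417.1
  Q: 0 + 1(257.9) = 257.9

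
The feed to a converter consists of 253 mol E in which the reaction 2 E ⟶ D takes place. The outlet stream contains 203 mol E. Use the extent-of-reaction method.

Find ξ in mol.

For E: n = n₀ − 2ξ → 203 = 253 − 2ξ, giving ξ = 25 mol.
Outlet amounts (n = n₀ + ν ξ):
  E: 253 − 2(25) = 203
  D: 0 + 1(25) = 25

ξ = 25 mol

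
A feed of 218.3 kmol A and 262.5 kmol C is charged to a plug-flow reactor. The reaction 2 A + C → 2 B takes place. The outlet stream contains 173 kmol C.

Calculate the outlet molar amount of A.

For C: n = n₀ − 1ξ → 173 = 262.5 − 1ξ, giving ξ = 89.5 kmol.
Outlet amounts (n = n₀ + ν ξ):
  A: 218.3 − 2(89.5) = 39.3
  C: 262.5 − 1(89.5) = 173
  B: 0 + 2(89.5) = 179

39.3 kmol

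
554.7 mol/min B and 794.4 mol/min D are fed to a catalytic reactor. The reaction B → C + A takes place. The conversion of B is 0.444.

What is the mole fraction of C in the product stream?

0.154

B reacted = 0.444 × 554.7 = 246.3 mol/min; ν_B = −1, so ξ = 246.3/1 = 246.3 mol/min.
Outlet amounts (n = n₀ + ν ξ):
  B: 554.7 − 1(246.3) = 308.4
  C: 0 + 1(246.3) = 246.3
  A: 0 + 1(246.3) = 246.3
  D: 794.4 (inert)
Total out = 1595 mol/min; y_C = 246.3 / 1595 = 0.1544.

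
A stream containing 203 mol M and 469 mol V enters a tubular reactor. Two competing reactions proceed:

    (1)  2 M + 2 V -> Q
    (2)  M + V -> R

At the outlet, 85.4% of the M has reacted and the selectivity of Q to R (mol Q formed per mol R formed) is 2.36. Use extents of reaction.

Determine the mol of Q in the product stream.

Conversion of M: M consumed = 0.854 × 203 = 173.4 mol = 2ξ₁ + 1ξ₂.
Selectivity: 1ξ₁ / (1ξ₂) = 2.36 → ξ₁ = 2.36 ξ₂.
Substitute: (2·2.36 + 1) ξ₂ = 173.4 → ξ₂ = 30.31 mol, ξ₁ = 71.53 mol.
Outlet amounts (n = n₀ + Σ ν·ξ):
  M: 203 − 2(71.53) − 1(30.31) = 29.64
  V: 469 − 2(71.53) − 1(30.31) = 295.6
  Q: 0 + 1(71.53) = 71.53
  R: 0 + 1(30.31) = 30.31

71.5 mol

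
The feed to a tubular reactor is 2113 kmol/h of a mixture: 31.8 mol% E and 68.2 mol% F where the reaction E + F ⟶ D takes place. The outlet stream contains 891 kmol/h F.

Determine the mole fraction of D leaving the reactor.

0.352

For F: n = n₀ − 1ξ → 891 = 1441 − 1ξ, giving ξ = 550.1 kmol/h.
Outlet amounts (n = n₀ + ν ξ):
  E: 671.9 − 1(550.1) = 121.9
  F: 1441 − 1(550.1) = 891
  D: 0 + 1(550.1) = 550.1
Total out = 1563 kmol/h; y_D = 550.1 / 1563 = 0.3519.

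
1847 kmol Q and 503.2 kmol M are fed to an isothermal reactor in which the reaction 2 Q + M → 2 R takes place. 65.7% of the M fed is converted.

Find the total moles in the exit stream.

2020 kmol

M reacted = 0.657 × 503.2 = 330.6 kmol; ν_M = −1, so ξ = 330.6/1 = 330.6 kmol.
Outlet amounts (n = n₀ + ν ξ):
  Q: 1847 − 2(330.6) = 1186
  M: 503.2 − 1(330.6) = 172.6
  R: 0 + 2(330.6) = 661.2
Total out = 1186 + 172.6 + 661.2 = 2020 kmol.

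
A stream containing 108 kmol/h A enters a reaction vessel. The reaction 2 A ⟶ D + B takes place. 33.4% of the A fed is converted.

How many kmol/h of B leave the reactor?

A reacted = 0.334 × 108 = 36.07 kmol/h; ν_A = −2, so ξ = 36.07/2 = 18.04 kmol/h.
Outlet amounts (n = n₀ + ν ξ):
  A: 108 − 2(18.04) = 71.93
  D: 0 + 1(18.04) = 18.04
  B: 0 + 1(18.04) = 18.04

18 kmol/h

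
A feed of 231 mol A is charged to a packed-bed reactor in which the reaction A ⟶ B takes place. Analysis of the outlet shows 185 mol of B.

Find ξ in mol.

For B: n = n₀ + 1ξ → 185 = 0 + 1ξ, giving ξ = 185 mol.
Outlet amounts (n = n₀ + ν ξ):
  A: 231 − 1(185) = 46
  B: 0 + 1(185) = 185

ξ = 185 mol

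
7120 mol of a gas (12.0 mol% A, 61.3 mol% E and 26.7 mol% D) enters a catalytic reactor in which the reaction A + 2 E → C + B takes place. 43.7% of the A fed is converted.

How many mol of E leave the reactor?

3620 mol

A reacted = 0.437 × 854.4 = 373.4 mol; ν_A = −1, so ξ = 373.4/1 = 373.4 mol.
Outlet amounts (n = n₀ + ν ξ):
  A: 854.4 − 1(373.4) = 481
  E: 4365 − 2(373.4) = 3618
  C: 0 + 1(373.4) = 373.4
  B: 0 + 1(373.4) = 373.4
  D: 1901 (inert)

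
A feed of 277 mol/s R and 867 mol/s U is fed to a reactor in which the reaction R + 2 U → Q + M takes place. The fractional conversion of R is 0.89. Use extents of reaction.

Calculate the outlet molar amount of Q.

247 mol/s

R reacted = 0.89 × 277 = 246.5 mol/s; ν_R = −1, so ξ = 246.5/1 = 246.5 mol/s.
Outlet amounts (n = n₀ + ν ξ):
  R: 277 − 1(246.5) = 30.47
  U: 867 − 2(246.5) = 373.9
  Q: 0 + 1(246.5) = 246.5
  M: 0 + 1(246.5) = 246.5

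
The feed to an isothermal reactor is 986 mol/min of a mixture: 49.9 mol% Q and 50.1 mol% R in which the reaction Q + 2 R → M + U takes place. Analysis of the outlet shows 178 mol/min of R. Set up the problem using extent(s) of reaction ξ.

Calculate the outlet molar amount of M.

For R: n = n₀ − 2ξ → 178 = 494 − 2ξ, giving ξ = 158 mol/min.
Outlet amounts (n = n₀ + ν ξ):
  Q: 492 − 1(158) = 334
  R: 494 − 2(158) = 178
  M: 0 + 1(158) = 158
  U: 0 + 1(158) = 158

158 mol/min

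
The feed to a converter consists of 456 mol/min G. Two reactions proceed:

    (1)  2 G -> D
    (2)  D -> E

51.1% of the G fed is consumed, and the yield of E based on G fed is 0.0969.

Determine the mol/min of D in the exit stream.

72.3 mol/min

Conversion of G: G consumed = 2ξ₁ = 0.511 × 456 → ξ₁ = 116.5 mol/min.
Yield of E: 1ξ₂ / 456 = 0.0969 → ξ₂ = 44.19 mol/min.
Outlet amounts (n = n₀ + Σ ν·ξ):
  G: 456 − 2(116.5) = 223
  D: 0 + 1(116.5) − 1(44.19) = 72.32
  E: 0 + 1(44.19) = 44.19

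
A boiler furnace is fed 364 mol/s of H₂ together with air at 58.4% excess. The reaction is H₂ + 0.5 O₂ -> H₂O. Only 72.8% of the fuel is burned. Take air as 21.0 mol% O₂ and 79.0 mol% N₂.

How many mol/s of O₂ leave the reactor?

Stoichiometric O₂ = 0.5 × 364 = 182 mol/s; O₂ fed = 182 × 1.584 = 288.3 mol/s.
N₂ fed = 288.3 × 79/21 = 1085 mol/s.
Fuel reacted = 0.728 × 364 → ξ = 265 mol/s.
Outlet (n = n₀ + ν ξ):
  H₂: 364 − 1(265) = 99.01
  O₂: 288.3 − 0.5(265) = 155.8
  N₂: 1085 (inert)
  H₂O: 0 + 1(265) = 265

156 mol/s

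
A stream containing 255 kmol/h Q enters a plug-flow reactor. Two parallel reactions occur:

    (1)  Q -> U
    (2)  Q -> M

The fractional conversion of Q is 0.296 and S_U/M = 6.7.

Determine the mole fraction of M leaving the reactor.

Conversion of Q: Q consumed = 0.296 × 255 = 75.48 kmol/h = 1ξ₁ + 1ξ₂.
Selectivity: 1ξ₁ / (1ξ₂) = 6.7 → ξ₁ = 6.7 ξ₂.
Substitute: (1·6.7 + 1) ξ₂ = 75.48 → ξ₂ = 9.803 kmol/h, ξ₁ = 65.68 kmol/h.
Outlet amounts (n = n₀ + Σ ν·ξ):
  Q: 255 − 1(65.68) − 1(9.803) = 179.5
  U: 0 + 1(65.68) = 65.68
  M: 0 + 1(9.803) = 9.803
Total out = 255 kmol/h; y_M = 9.803 / 255 = 0.03844.

0.0384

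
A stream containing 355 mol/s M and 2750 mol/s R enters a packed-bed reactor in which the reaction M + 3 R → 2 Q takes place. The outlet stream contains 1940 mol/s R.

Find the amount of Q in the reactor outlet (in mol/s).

For R: n = n₀ − 3ξ → 1940 = 2750 − 3ξ, giving ξ = 270 mol/s.
Outlet amounts (n = n₀ + ν ξ):
  M: 355 − 1(270) = 85
  R: 2750 − 3(270) = 1940
  Q: 0 + 2(270) = 540

540 mol/s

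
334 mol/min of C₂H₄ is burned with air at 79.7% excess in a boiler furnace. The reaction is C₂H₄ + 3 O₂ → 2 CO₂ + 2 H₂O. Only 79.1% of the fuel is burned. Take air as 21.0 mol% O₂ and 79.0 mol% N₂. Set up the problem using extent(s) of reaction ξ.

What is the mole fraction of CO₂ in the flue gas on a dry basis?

Stoichiometric O₂ = 3 × 334 = 1002 mol/min; O₂ fed = 1002 × 1.797 = 1801 mol/min.
N₂ fed = 1801 × 79/21 = 6774 mol/min.
Fuel reacted = 0.791 × 334 → ξ = 264.2 mol/min.
Outlet (n = n₀ + ν ξ):
  C₂H₄: 334 − 1(264.2) = 69.81
  O₂: 1801 − 3(264.2) = 1008
  N₂: 6774 (inert)
  CO₂: 0 + 2(264.2) = 528.4
  H₂O: 0 + 2(264.2) = 528.4
Dry total = 8380 mol/min; y_CO₂ (dry) = 528.4 / 8380 = 0.06305.

0.0631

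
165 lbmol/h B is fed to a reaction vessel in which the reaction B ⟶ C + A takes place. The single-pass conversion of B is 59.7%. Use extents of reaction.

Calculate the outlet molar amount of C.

B reacted = 0.597 × 165 = 98.5 lbmol/h; ν_B = −1, so ξ = 98.5/1 = 98.5 lbmol/h.
Outlet amounts (n = n₀ + ν ξ):
  B: 165 − 1(98.5) = 66.5
  C: 0 + 1(98.5) = 98.5
  A: 0 + 1(98.5) = 98.5

98.5 lbmol/h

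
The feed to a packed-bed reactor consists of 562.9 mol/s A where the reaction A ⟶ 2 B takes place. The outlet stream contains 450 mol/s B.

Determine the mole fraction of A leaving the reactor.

For B: n = n₀ + 2ξ → 450 = 0 + 2ξ, giving ξ = 225 mol/s.
Outlet amounts (n = n₀ + ν ξ):
  A: 562.9 − 1(225) = 337.9
  B: 0 + 2(225) = 450
Total out = 787.9 mol/s; y_A = 337.9 / 787.9 = 0.4289.

0.429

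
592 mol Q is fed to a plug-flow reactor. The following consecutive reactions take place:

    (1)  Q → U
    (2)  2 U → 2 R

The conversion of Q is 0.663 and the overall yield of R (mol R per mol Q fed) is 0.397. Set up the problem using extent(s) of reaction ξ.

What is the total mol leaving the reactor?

592 mol

Conversion of Q: Q consumed = 1ξ₁ = 0.663 × 592 → ξ₁ = 392.5 mol.
Yield of R: 2ξ₂ / 592 = 0.397 → ξ₂ = 117.5 mol.
Outlet amounts (n = n₀ + Σ ν·ξ):
  Q: 592 − 1(392.5) = 199.5
  U: 0 + 1(392.5) − 2(117.5) = 157.5
  R: 0 + 2(117.5) = 235
Total out = 199.5 + 157.5 + 235 = 592 mol.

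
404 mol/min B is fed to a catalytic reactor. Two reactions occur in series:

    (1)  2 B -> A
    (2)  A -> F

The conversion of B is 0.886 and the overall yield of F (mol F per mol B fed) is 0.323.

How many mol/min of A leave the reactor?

Conversion of B: B consumed = 2ξ₁ = 0.886 × 404 → ξ₁ = 179 mol/min.
Yield of F: 1ξ₂ / 404 = 0.323 → ξ₂ = 130.5 mol/min.
Outlet amounts (n = n₀ + Σ ν·ξ):
  B: 404 − 2(179) = 46.06
  A: 0 + 1(179) − 1(130.5) = 48.48
  F: 0 + 1(130.5) = 130.5

48.5 mol/min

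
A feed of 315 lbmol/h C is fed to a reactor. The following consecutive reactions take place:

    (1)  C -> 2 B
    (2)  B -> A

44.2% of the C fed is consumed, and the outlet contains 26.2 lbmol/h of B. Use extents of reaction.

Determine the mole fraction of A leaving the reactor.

0.555

Conversion of C: C consumed = 1ξ₁ = 0.442 × 315 → ξ₁ = 139.2 lbmol/h.
B balance: n_B = 0 + 2ξ₁ − 1ξ₂ = 26.2 → ξ₂ = (2·139.2 − 26.2)/1 = 252.3 lbmol/h.
Outlet amounts (n = n₀ + Σ ν·ξ):
  C: 315 − 1(139.2) = 175.8
  B: 0 + 2(139.2) − 1(252.3) = 26.2
  A: 0 + 1(252.3) = 252.3
Total out = 454.2 lbmol/h; y_A = 252.3 / 454.2 = 0.5554.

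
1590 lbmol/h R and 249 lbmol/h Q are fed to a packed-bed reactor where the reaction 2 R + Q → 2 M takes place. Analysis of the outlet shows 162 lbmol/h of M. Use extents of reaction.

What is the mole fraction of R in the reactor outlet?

For M: n = n₀ + 2ξ → 162 = 0 + 2ξ, giving ξ = 81 lbmol/h.
Outlet amounts (n = n₀ + ν ξ):
  R: 1590 − 2(81) = 1428
  Q: 249 − 1(81) = 168
  M: 0 + 2(81) = 162
Total out = 1758 lbmol/h; y_R = 1428 / 1758 = 0.8123.

0.812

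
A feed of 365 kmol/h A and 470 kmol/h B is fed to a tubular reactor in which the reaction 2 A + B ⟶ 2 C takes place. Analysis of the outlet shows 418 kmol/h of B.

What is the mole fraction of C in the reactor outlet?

For B: n = n₀ − 1ξ → 418 = 470 − 1ξ, giving ξ = 52 kmol/h.
Outlet amounts (n = n₀ + ν ξ):
  A: 365 − 2(52) = 261
  B: 470 − 1(52) = 418
  C: 0 + 2(52) = 104
Total out = 783 kmol/h; y_C = 104 / 783 = 0.1328.

0.133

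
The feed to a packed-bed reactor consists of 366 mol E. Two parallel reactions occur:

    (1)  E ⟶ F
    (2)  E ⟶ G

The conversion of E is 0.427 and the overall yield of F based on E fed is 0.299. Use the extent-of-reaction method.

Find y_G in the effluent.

0.128

Yield of F: 1ξ₁ / 366 = 0.299 → ξ₁ = 109.4 mol.
Conversion of E: 1ξ₁ + 1ξ₂ = 0.427 × 366 = 156.3 → ξ₂ = 46.85 mol.
Outlet amounts (n = n₀ + Σ ν·ξ):
  E: 366 − 1(109.4) − 1(46.85) = 209.7
  F: 0 + 1(109.4) = 109.4
  G: 0 + 1(46.85) = 46.85
Total out = 366 mol; y_G = 46.85 / 366 = 0.128.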